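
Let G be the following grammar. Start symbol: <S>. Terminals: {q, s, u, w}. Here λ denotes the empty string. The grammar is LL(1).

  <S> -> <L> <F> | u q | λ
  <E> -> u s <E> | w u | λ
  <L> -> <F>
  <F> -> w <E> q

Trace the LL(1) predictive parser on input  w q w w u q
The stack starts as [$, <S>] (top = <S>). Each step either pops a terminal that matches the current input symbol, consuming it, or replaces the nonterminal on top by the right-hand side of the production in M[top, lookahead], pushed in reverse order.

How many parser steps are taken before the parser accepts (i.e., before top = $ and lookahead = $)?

      Stack          Input          Action
   1  $ <S>          w q w w u q $  expand <S> -> <L> <F>
   2  $ <F> <L>      w q w w u q $  expand <L> -> <F>
   3  $ <F> <F>      w q w w u q $  expand <F> -> w <E> q
   4  $ <F> q <E> w  w q w w u q $  match w
   5  $ <F> q <E>    q w w u q $    expand <E> -> λ
   6  $ <F> q        q w w u q $    match q
   7  $ <F>          w w u q $      expand <F> -> w <E> q
   8  $ q <E> w      w w u q $      match w
   9  $ q <E>        w u q $        expand <E> -> w u
  10  $ q u w        w u q $        match w
  11  $ q u          u q $          match u
  12  $ q            q $            match q
Accept reached after 12 steps.

12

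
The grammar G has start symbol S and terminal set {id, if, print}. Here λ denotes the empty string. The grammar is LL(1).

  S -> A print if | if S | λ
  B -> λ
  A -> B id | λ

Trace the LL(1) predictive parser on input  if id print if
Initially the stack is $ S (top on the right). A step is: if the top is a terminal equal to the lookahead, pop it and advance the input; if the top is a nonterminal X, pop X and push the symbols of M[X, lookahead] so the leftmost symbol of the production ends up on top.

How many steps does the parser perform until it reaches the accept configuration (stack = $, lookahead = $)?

8

step 1: stack=$ S  input=if id print if $  — expand S -> if S
step 2: stack=$ S if  input=if id print if $  — match if
step 3: stack=$ S  input=id print if $  — expand S -> A print if
step 4: stack=$ if print A  input=id print if $  — expand A -> B id
step 5: stack=$ if print id B  input=id print if $  — expand B -> λ
step 6: stack=$ if print id  input=id print if $  — match id
step 7: stack=$ if print  input=print if $  — match print
step 8: stack=$ if  input=if $  — match if
Accept reached after 8 steps.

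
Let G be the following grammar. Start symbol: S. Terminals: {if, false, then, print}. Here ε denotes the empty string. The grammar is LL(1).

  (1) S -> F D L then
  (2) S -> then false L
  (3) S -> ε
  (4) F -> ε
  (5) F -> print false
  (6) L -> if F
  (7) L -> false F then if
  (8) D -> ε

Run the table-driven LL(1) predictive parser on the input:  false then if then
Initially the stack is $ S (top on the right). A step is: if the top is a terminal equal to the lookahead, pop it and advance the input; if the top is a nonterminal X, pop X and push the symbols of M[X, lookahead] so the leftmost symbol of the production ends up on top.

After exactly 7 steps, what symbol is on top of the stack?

if

     Stack                   Input                 Action
  1  $ S                     false then if then $  expand S -> F D L then
  2  $ then L D F            false then if then $  expand F -> ε
  3  $ then L D              false then if then $  expand D -> ε
  4  $ then L                false then if then $  expand L -> false F then if
  5  $ then if then F false  false then if then $  match false
  6  $ then if then F        then if then $        expand F -> ε
  7  $ then if then          then if then $        match then
Stack after step 7: $ then if (top = if).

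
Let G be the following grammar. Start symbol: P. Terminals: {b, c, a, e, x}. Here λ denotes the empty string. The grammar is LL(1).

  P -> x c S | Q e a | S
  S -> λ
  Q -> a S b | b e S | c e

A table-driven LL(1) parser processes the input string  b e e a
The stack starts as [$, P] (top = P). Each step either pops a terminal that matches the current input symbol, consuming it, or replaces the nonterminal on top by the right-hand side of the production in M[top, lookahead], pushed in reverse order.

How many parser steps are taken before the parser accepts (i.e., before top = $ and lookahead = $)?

     Stack        Input      Action
  1  $ P          b e e a $  expand P -> Q e a
  2  $ a e Q      b e e a $  expand Q -> b e S
  3  $ a e S e b  b e e a $  match b
  4  $ a e S e    e e a $    match e
  5  $ a e S      e a $      expand S -> λ
  6  $ a e        e a $      match e
  7  $ a          a $        match a
Accept reached after 7 steps.

7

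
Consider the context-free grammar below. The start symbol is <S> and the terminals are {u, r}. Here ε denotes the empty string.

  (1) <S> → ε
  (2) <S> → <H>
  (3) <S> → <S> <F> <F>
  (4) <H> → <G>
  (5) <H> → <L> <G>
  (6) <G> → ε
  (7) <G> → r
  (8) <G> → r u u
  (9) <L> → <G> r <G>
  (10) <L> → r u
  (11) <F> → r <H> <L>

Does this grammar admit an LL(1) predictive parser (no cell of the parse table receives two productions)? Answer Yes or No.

FIRST(<S>) = {ε, r}
FIRST(<H>) = {ε, r}
FIRST(<G>) = {ε, r}
FIRST(<L>) = {r}
FIRST(<F>) = {r}
FOLLOW(<S>) = {$, r}
FOLLOW(<H>) = {$, r}
FOLLOW(<G>) = {$, r}
FOLLOW(<L>) = {$, r}
FOLLOW(<F>) = {$, r}
Cell M[<G>, r] receives both <G> → ε and <G> → r and <G> → r u u — the grammar is not LL(1).

No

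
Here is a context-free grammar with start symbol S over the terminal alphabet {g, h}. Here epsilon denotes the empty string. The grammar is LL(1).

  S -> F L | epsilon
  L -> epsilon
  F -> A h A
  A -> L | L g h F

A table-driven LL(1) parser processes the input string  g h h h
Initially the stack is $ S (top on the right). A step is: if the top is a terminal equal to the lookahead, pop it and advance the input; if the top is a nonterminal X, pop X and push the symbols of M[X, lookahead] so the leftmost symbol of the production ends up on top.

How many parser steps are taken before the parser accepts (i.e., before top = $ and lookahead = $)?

16

step 1: stack=$ S  input=g h h h $  — expand S -> F L
step 2: stack=$ L F  input=g h h h $  — expand F -> A h A
step 3: stack=$ L A h A  input=g h h h $  — expand A -> L g h F
step 4: stack=$ L A h F h g L  input=g h h h $  — expand L -> epsilon
step 5: stack=$ L A h F h g  input=g h h h $  — match g
step 6: stack=$ L A h F h  input=h h h $  — match h
step 7: stack=$ L A h F  input=h h $  — expand F -> A h A
step 8: stack=$ L A h A h A  input=h h $  — expand A -> L
step 9: stack=$ L A h A h L  input=h h $  — expand L -> epsilon
step 10: stack=$ L A h A h  input=h h $  — match h
step 11: stack=$ L A h A  input=h $  — expand A -> L
step 12: stack=$ L A h L  input=h $  — expand L -> epsilon
step 13: stack=$ L A h  input=h $  — match h
step 14: stack=$ L A  input=$  — expand A -> L
step 15: stack=$ L L  input=$  — expand L -> epsilon
step 16: stack=$ L  input=$  — expand L -> epsilon
Accept reached after 16 steps.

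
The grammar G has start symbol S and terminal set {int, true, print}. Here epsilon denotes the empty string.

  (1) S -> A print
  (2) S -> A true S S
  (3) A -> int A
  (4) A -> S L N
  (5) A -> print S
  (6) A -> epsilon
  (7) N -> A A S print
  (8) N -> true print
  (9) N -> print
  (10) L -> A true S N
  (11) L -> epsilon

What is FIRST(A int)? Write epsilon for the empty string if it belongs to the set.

{int, print, true}

FIRST(S) = {int, print, true}  (via A print, A true S S)
FIRST(A) = {epsilon, int, print, true}  (via S L N)
FIRST(N) = {int, print, true}  (via A A S print)
FIRST(L) = {epsilon, int, print, true}  (via A true S N)
FIRST(A int): take FIRST of each symbol in turn, carrying on past any symbol whose FIRST contains epsilon; result {int, print, true}.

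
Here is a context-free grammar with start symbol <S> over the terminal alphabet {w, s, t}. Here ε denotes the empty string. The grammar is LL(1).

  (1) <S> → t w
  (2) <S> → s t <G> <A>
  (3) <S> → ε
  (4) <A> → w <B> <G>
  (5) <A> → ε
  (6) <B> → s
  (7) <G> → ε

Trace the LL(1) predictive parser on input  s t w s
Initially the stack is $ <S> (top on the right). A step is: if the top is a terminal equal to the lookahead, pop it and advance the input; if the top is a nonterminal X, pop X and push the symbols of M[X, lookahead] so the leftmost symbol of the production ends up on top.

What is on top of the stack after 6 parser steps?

<B>

     Stack          Input      Action
  1  $ <S>          s t w s $  expand <S> → s t <G> <A>
  2  $ <A> <G> t s  s t w s $  match s
  3  $ <A> <G> t    t w s $    match t
  4  $ <A> <G>      w s $      expand <G> → ε
  5  $ <A>          w s $      expand <A> → w <B> <G>
  6  $ <G> <B> w    w s $      match w
Stack after step 6: $ <G> <B> (top = <B>).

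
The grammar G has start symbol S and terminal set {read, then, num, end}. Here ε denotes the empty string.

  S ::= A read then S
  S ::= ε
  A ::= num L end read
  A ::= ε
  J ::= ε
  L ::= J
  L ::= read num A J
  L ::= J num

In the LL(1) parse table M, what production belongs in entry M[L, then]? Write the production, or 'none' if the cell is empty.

FIRST(A) = {ε, num}
FIRST(J) = {ε}
FIRST(S) = {ε, num, read}  (via A read then S)
FIRST(L) = {ε, num, read}  (via J, J num)
FOLLOW(S) includes $ since S is the start symbol.
FOLLOW(L): in A::=num L end read, L is followed by end read with FIRST {end}. Thus FOLLOW(L) = {end}.
For L ::= J: FIRST(J) = {ε}, so it goes in M[L, t] for t ∈ {}; since ε ∈ FIRST, also for every t ∈ FOLLOW(L) = {end}.
For L ::= read num A J: FIRST(read num A J) = {read}, so it goes in M[L, t] for t ∈ {read}.
For L ::= J num: FIRST(J num) = {num}, so it goes in M[L, t] for t ∈ {num}.
None of these place a production in M[L, then].

none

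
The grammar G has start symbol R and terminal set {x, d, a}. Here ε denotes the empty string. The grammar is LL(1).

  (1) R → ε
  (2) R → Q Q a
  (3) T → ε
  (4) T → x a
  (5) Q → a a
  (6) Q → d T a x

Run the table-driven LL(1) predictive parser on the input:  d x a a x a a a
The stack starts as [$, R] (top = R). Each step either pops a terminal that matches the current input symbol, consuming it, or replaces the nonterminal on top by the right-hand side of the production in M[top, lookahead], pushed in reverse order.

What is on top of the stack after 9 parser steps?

a

step 1: stack=$ R  input=d x a a x a a a $  — expand R → Q Q a
step 2: stack=$ a Q Q  input=d x a a x a a a $  — expand Q → d T a x
step 3: stack=$ a Q x a T d  input=d x a a x a a a $  — match d
step 4: stack=$ a Q x a T  input=x a a x a a a $  — expand T → x a
step 5: stack=$ a Q x a a x  input=x a a x a a a $  — match x
step 6: stack=$ a Q x a a  input=a a x a a a $  — match a
step 7: stack=$ a Q x a  input=a x a a a $  — match a
step 8: stack=$ a Q x  input=x a a a $  — match x
step 9: stack=$ a Q  input=a a a $  — expand Q → a a
Stack after step 9: $ a a a (top = a).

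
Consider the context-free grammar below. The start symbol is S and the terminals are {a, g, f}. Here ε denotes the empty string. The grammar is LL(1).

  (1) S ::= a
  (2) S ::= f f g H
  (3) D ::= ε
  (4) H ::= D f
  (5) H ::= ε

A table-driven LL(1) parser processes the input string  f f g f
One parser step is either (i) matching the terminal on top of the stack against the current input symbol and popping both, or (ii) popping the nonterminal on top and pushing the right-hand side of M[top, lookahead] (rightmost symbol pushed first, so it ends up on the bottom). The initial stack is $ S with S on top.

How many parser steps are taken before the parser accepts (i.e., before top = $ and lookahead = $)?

     Stack      Input      Action
  1  $ S        f f g f $  expand S ::= f f g H
  2  $ H g f f  f f g f $  match f
  3  $ H g f    f g f $    match f
  4  $ H g      g f $      match g
  5  $ H        f $        expand H ::= D f
  6  $ f D      f $        expand D ::= ε
  7  $ f        f $        match f
Accept reached after 7 steps.

7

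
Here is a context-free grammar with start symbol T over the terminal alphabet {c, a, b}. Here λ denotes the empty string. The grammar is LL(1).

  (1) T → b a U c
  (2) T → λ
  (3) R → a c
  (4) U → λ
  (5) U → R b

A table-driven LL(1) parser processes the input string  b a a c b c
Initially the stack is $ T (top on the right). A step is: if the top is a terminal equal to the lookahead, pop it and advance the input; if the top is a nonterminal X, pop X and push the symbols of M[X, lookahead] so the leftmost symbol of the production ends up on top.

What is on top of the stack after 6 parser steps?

c

     Stack      Input          Action
  1  $ T        b a a c b c $  expand T → b a U c
  2  $ c U a b  b a a c b c $  match b
  3  $ c U a    a a c b c $    match a
  4  $ c U      a c b c $      expand U → R b
  5  $ c b R    a c b c $      expand R → a c
  6  $ c b c a  a c b c $      match a
Stack after step 6: $ c b c (top = c).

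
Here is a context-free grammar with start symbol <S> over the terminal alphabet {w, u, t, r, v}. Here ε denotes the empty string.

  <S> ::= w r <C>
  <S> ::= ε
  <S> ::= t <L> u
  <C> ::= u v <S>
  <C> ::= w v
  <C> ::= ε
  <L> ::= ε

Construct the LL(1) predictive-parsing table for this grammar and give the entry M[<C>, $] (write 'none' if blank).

<C> ::= ε

FIRST(<S>) = {ε, t, w}
FIRST(<C>) = {ε, u, w}
FIRST(<L>) = {ε}
FOLLOW(<S>) includes $ since <S> is the start symbol.
FOLLOW(<S>): in <C>::=u v <S>, the suffix after <S> is empty, so FOLLOW(<S>) ⊇ FOLLOW(<C>) = {$}. Thus FOLLOW(<S>) = {$}.
FOLLOW(<C>): in <S>::=w r <C>, the suffix after <C> is empty, so FOLLOW(<C>) ⊇ FOLLOW(<S>) = {$}. Thus FOLLOW(<C>) = {$}.
For <C> ::= u v <S>: FIRST(u v <S>) = {u}, so it goes in M[<C>, t] for t ∈ {u}.
For <C> ::= w v: FIRST(w v) = {w}, so it goes in M[<C>, t] for t ∈ {w}.
For <C> ::= ε: FIRST(ε) = {ε}, so it goes in M[<C>, t] for t ∈ {}; since ε ∈ FIRST, also for every t ∈ FOLLOW(<C>) = {$}.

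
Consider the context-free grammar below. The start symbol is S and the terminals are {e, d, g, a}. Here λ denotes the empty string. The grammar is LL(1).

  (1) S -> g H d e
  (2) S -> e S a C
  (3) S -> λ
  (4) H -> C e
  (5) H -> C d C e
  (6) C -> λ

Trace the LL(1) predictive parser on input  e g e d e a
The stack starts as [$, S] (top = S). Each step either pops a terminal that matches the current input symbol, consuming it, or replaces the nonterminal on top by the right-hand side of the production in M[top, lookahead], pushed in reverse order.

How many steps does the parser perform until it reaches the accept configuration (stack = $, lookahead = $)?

step 1: stack=$ S  input=e g e d e a $  — expand S -> e S a C
step 2: stack=$ C a S e  input=e g e d e a $  — match e
step 3: stack=$ C a S  input=g e d e a $  — expand S -> g H d e
step 4: stack=$ C a e d H g  input=g e d e a $  — match g
step 5: stack=$ C a e d H  input=e d e a $  — expand H -> C e
step 6: stack=$ C a e d e C  input=e d e a $  — expand C -> λ
step 7: stack=$ C a e d e  input=e d e a $  — match e
step 8: stack=$ C a e d  input=d e a $  — match d
step 9: stack=$ C a e  input=e a $  — match e
step 10: stack=$ C a  input=a $  — match a
step 11: stack=$ C  input=$  — expand C -> λ
Accept reached after 11 steps.

11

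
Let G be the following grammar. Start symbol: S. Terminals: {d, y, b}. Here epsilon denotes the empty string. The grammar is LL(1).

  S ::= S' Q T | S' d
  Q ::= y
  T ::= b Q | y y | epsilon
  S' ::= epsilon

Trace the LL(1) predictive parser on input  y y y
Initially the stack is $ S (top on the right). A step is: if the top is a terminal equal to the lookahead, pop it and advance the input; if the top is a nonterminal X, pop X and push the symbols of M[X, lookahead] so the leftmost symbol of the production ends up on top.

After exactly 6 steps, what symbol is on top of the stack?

y

step 1: stack=$ S  input=y y y $  — expand S ::= S' Q T
step 2: stack=$ T Q S'  input=y y y $  — expand S' ::= epsilon
step 3: stack=$ T Q  input=y y y $  — expand Q ::= y
step 4: stack=$ T y  input=y y y $  — match y
step 5: stack=$ T  input=y y $  — expand T ::= y y
step 6: stack=$ y y  input=y y $  — match y
Stack after step 6: $ y (top = y).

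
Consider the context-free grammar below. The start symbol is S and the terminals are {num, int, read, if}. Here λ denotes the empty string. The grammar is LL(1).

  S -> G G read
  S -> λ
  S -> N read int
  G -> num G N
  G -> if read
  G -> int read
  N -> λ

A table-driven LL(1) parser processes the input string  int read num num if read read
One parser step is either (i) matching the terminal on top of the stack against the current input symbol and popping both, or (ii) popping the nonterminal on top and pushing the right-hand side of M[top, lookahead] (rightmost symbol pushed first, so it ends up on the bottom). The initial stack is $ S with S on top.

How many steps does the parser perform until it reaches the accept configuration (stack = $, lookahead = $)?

14

step 1: stack=$ S  input=int read num num if read read $  — expand S -> G G read
step 2: stack=$ read G G  input=int read num num if read read $  — expand G -> int read
step 3: stack=$ read G read int  input=int read num num if read read $  — match int
step 4: stack=$ read G read  input=read num num if read read $  — match read
step 5: stack=$ read G  input=num num if read read $  — expand G -> num G N
step 6: stack=$ read N G num  input=num num if read read $  — match num
step 7: stack=$ read N G  input=num if read read $  — expand G -> num G N
step 8: stack=$ read N N G num  input=num if read read $  — match num
step 9: stack=$ read N N G  input=if read read $  — expand G -> if read
step 10: stack=$ read N N read if  input=if read read $  — match if
step 11: stack=$ read N N read  input=read read $  — match read
step 12: stack=$ read N N  input=read $  — expand N -> λ
step 13: stack=$ read N  input=read $  — expand N -> λ
step 14: stack=$ read  input=read $  — match read
Accept reached after 14 steps.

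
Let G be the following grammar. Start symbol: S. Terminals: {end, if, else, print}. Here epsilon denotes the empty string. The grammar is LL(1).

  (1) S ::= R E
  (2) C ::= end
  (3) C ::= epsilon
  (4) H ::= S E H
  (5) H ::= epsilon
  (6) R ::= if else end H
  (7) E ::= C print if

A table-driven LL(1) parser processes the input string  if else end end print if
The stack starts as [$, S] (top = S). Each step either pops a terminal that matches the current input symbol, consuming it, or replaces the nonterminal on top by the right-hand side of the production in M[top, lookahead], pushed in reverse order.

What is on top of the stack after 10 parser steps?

if

      Stack              Input                       Action
   1  $ S                if else end end print if $  expand S ::= R E
   2  $ E R              if else end end print if $  expand R ::= if else end H
   3  $ E H end else if  if else end end print if $  match if
   4  $ E H end else     else end end print if $     match else
   5  $ E H end          end end print if $          match end
   6  $ E H              end print if $              expand H ::= epsilon
   7  $ E                end print if $              expand E ::= C print if
   8  $ if print C       end print if $              expand C ::= end
   9  $ if print end     end print if $              match end
  10  $ if print         print if $                  match print
Stack after step 10: $ if (top = if).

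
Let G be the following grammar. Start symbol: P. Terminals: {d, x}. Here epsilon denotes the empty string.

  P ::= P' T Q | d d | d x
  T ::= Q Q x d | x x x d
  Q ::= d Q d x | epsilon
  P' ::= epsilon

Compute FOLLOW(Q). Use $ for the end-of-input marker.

FIRST(Q): from Q::=d Q d x we get {d}; from Q::=epsilon we get {epsilon}. So FIRST(Q) = {epsilon, d}.
FIRST(P'): from P'::=epsilon we get {epsilon}. So FIRST(P') = {epsilon}.
FIRST(T): from T::=Q Q x d we get {d, x}; from T::=x x x d we get {x}. So FIRST(T) = {d, x}.
FIRST(P): from P::=P' T Q we get {d, x}; from P::=d d we get {d}; from P::=d x we get {d}. So FIRST(P) = {d, x}.
FOLLOW(P) includes $ since P is the start symbol.
FOLLOW(P): P appears on no right-hand side. Thus FOLLOW(P) = {$}.
FOLLOW(T): in P::=P' T Q, T is followed by Q with FIRST {epsilon, d}; in P::=P' T Q, the suffix after T is nullable, so FOLLOW(T) ⊇ FOLLOW(P) = {$}. Thus FOLLOW(T) = {$, d}.
FOLLOW(Q): in P::=P' T Q, the suffix after Q is empty, so FOLLOW(Q) ⊇ FOLLOW(P) = {$}; in T::=Q Q x d (occurrence 1), Q is followed by Q x d with FIRST {d, x}; in T::=Q Q x d (occurrence 2), Q is followed by x d with FIRST {x}; in Q::=d Q d x, Q is followed by d x with FIRST {d}. Thus FOLLOW(Q) = {$, d, x}.
FOLLOW(P'): in P::=P' T Q, P' is followed by T Q with FIRST {d, x}. Thus FOLLOW(P') = {d, x}.

{$, d, x}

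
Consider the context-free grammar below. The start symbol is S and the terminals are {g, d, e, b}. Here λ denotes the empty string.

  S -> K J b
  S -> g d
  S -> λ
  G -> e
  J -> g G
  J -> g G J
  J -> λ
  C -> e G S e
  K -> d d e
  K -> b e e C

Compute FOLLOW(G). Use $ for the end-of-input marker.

FIRST(G) = {e}
FIRST(J) = {λ, g}
FIRST(C) = {e}
FIRST(K) = {b, d}
FIRST(S) = {λ, b, d, g}  (via K J b)
FOLLOW(S) includes $ since S is the start symbol.
FOLLOW(S): in C->e G S e, S is followed by e with FIRST {e}. Thus FOLLOW(S) = {$, e}.
FOLLOW(J): in S->K J b, J is followed by b with FIRST {b}; in J->g G J, the suffix after J is empty (adds nothing new). Thus FOLLOW(J) = {b}.
FOLLOW(G): in J->g G, the suffix after G is empty, so FOLLOW(G) ⊇ FOLLOW(J) = {b}; in J->g G J, G is followed by J with FIRST {λ, g}; in J->g G J, the suffix after G is nullable, so FOLLOW(G) ⊇ FOLLOW(J) = {b}; in C->e G S e, G is followed by S e with FIRST {b, d, e, g}. Thus FOLLOW(G) = {b, d, e, g}.
FOLLOW(K): in S->K J b, K is followed by J b with FIRST {b, g}. Thus FOLLOW(K) = {b, g}.
FOLLOW(C): in K->b e e C, the suffix after C is empty, so FOLLOW(C) ⊇ FOLLOW(K) = {b, g}. Thus FOLLOW(C) = {b, g}.

{b, d, e, g}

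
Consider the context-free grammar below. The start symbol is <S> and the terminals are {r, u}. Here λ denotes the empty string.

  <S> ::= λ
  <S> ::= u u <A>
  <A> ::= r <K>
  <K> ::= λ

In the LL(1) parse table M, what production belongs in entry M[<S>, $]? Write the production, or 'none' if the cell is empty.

<S> ::= λ

FIRST(<S>) = {λ, u}
FIRST(<A>) = {r}
FIRST(<K>) = {λ}
FOLLOW(<S>) includes $ since <S> is the start symbol.
FOLLOW(<S>): <S> appears on no right-hand side. Thus FOLLOW(<S>) = {$}.
For <S> ::= λ: FIRST(λ) = {λ}, so it goes in M[<S>, t] for t ∈ {}; since λ ∈ FIRST, also for every t ∈ FOLLOW(<S>) = {$}.
For <S> ::= u u <A>: FIRST(u u <A>) = {u}, so it goes in M[<S>, t] for t ∈ {u}.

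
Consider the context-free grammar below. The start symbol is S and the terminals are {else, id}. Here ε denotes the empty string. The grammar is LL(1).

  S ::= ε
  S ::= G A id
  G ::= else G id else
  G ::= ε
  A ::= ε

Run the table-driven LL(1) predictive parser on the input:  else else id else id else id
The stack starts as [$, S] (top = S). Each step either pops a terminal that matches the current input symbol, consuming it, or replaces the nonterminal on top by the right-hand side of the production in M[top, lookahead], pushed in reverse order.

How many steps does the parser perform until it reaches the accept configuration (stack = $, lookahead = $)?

12

step 1: stack=$ S  input=else else id else id else id $  — expand S ::= G A id
step 2: stack=$ id A G  input=else else id else id else id $  — expand G ::= else G id else
step 3: stack=$ id A else id G else  input=else else id else id else id $  — match else
step 4: stack=$ id A else id G  input=else id else id else id $  — expand G ::= else G id else
step 5: stack=$ id A else id else id G else  input=else id else id else id $  — match else
step 6: stack=$ id A else id else id G  input=id else id else id $  — expand G ::= ε
step 7: stack=$ id A else id else id  input=id else id else id $  — match id
step 8: stack=$ id A else id else  input=else id else id $  — match else
step 9: stack=$ id A else id  input=id else id $  — match id
step 10: stack=$ id A else  input=else id $  — match else
step 11: stack=$ id A  input=id $  — expand A ::= ε
step 12: stack=$ id  input=id $  — match id
Accept reached after 12 steps.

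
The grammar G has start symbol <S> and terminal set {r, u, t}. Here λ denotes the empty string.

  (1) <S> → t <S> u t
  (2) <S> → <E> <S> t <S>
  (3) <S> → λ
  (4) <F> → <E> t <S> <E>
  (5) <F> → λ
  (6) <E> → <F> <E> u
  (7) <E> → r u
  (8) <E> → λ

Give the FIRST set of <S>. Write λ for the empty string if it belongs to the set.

FIRST(<S>): from <S>→t <S> u t we get {t}; from <S>→<E> <S> t <S> we get {r, t, u}; from <S>→λ we get {λ}. So FIRST(<S>) = {λ, r, t, u}.
FIRST(<F>): from <F>→<E> t <S> <E> we get {r, t, u}; from <F>→λ we get {λ}. So FIRST(<F>) = {λ, r, t, u}.
FIRST(<E>): from <E>→<F> <E> u we get {r, t, u}; from <E>→r u we get {r}; from <E>→λ we get {λ}. So FIRST(<E>) = {λ, r, t, u}.

{λ, r, t, u}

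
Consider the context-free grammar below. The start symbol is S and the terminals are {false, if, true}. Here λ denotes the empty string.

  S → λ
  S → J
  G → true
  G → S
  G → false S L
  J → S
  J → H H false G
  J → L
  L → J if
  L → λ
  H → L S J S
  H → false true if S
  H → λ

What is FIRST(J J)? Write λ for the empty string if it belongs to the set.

{λ, false, if}

FIRST(S) = {λ, false, if}  (via J)
FIRST(G) = {λ, false, if, true}  (via S)
FIRST(J) = {λ, false, if}  (via S, H H false G, L)
FIRST(L) = {λ, false, if}  (via J if)
FIRST(H) = {λ, false, if}  (via L S J S)
FIRST(J J): take FIRST of each symbol in turn, carrying on past any symbol whose FIRST contains λ; result {λ, false, if}.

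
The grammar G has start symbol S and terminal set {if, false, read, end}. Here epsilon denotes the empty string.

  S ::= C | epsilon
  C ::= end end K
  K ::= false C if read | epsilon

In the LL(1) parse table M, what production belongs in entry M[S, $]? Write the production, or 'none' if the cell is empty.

FIRST(C) = {end}
FIRST(K) = {epsilon, false}
FIRST(S) = {epsilon, end}  (via C)
FOLLOW(S) includes $ since S is the start symbol.
FOLLOW(S): S appears on no right-hand side. Thus FOLLOW(S) = {$}.
For S ::= C: FIRST(C) = {end}, so it goes in M[S, t] for t ∈ {end}.
For S ::= epsilon: FIRST(epsilon) = {epsilon}, so it goes in M[S, t] for t ∈ {}; since epsilon ∈ FIRST, also for every t ∈ FOLLOW(S) = {$}.

S ::= epsilon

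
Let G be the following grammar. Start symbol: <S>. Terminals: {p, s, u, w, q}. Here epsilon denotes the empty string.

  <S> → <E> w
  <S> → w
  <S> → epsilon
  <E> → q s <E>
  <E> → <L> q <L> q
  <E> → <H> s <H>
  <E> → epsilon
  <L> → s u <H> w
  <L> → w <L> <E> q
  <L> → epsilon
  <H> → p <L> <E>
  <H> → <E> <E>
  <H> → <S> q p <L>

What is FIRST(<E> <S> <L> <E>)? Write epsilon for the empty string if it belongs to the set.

FIRST(<L>) = {epsilon, s, w}
FIRST(<S>) = {epsilon, p, q, s, w}  (via <E> w)
FIRST(<E>) = {epsilon, p, q, s, w}  (via <L> q <L> q, <H> s <H>)
FIRST(<H>) = {epsilon, p, q, s, w}  (via <E> <E>, <S> q p <L>)
FIRST(<E> <S> <L> <E>): take FIRST of each symbol in turn, carrying on past any symbol whose FIRST contains epsilon; result {epsilon, p, q, s, w}.

{epsilon, p, q, s, w}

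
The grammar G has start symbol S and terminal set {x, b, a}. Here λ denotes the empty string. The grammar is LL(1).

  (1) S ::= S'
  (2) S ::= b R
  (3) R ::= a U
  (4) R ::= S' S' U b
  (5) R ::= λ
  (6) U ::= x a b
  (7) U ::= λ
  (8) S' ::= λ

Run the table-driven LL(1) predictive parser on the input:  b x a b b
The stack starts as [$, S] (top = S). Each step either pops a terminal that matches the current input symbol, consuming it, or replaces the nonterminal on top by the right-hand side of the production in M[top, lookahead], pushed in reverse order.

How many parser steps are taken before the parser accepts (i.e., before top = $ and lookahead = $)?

10

step 1: stack=$ S  input=b x a b b $  — expand S ::= b R
step 2: stack=$ R b  input=b x a b b $  — match b
step 3: stack=$ R  input=x a b b $  — expand R ::= S' S' U b
step 4: stack=$ b U S' S'  input=x a b b $  — expand S' ::= λ
step 5: stack=$ b U S'  input=x a b b $  — expand S' ::= λ
step 6: stack=$ b U  input=x a b b $  — expand U ::= x a b
step 7: stack=$ b b a x  input=x a b b $  — match x
step 8: stack=$ b b a  input=a b b $  — match a
step 9: stack=$ b b  input=b b $  — match b
step 10: stack=$ b  input=b $  — match b
Accept reached after 10 steps.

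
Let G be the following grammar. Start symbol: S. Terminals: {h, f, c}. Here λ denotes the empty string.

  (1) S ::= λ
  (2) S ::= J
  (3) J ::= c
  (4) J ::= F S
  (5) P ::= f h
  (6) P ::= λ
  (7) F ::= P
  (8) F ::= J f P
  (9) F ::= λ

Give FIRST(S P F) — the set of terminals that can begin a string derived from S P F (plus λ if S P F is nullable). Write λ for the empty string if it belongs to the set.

FIRST(P) = {λ, f}
FIRST(S) = {λ, c, f}  (via J)
FIRST(J) = {λ, c, f}  (via F S)
FIRST(F) = {λ, c, f}  (via P, J f P)
FIRST(S P F): take FIRST of each symbol in turn, carrying on past any symbol whose FIRST contains λ; result {λ, c, f}.

{λ, c, f}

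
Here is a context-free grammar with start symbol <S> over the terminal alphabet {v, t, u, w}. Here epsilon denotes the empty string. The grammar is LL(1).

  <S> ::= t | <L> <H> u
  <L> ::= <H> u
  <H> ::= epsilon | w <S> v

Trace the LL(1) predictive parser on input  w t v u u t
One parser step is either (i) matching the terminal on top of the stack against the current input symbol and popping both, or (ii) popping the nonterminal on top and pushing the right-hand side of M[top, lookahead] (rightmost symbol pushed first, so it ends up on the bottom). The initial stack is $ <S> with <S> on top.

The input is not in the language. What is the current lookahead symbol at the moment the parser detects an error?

      Stack              Input          Action
   1  $ <S>              w t v u u t $  expand <S> ::= <L> <H> u
   2  $ u <H> <L>        w t v u u t $  expand <L> ::= <H> u
   3  $ u <H> u <H>      w t v u u t $  expand <H> ::= w <S> v
   4  $ u <H> u v <S> w  w t v u u t $  match w
   5  $ u <H> u v <S>    t v u u t $    expand <S> ::= t
   6  $ u <H> u v t      t v u u t $    match t
   7  $ u <H> u v        v u u t $      match v
   8  $ u <H> u          u u t $        match u
   9  $ u <H>            u t $          expand <H> ::= epsilon
  10  $ u                u t $          match u
  11  $                  t $            error: stack empty but input remains

t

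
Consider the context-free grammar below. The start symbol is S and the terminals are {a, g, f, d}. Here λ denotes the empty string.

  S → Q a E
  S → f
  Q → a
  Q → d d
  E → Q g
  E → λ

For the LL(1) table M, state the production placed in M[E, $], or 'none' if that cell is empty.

FIRST(Q): from Q→a we get {a}; from Q→d d we get {d}. So FIRST(Q) = {a, d}.
FIRST(S): from S→Q a E we get {a, d}; from S→f we get {f}. So FIRST(S) = {a, d, f}.
FIRST(E): from E→Q g we get {a, d}; from E→λ we get {λ}. So FIRST(E) = {λ, a, d}.
FOLLOW(S) includes $ since S is the start symbol.
FOLLOW(S): S appears on no right-hand side. Thus FOLLOW(S) = {$}.
FOLLOW(E): in S→Q a E, the suffix after E is empty, so FOLLOW(E) ⊇ FOLLOW(S) = {$}. Thus FOLLOW(E) = {$}.
For E → Q g: FIRST(Q g) = {a, d}, so it goes in M[E, t] for t ∈ {a, d}.
For E → λ: FIRST(λ) = {λ}, so it goes in M[E, t] for t ∈ {}; since λ ∈ FIRST, also for every t ∈ FOLLOW(E) = {$}.

E → λ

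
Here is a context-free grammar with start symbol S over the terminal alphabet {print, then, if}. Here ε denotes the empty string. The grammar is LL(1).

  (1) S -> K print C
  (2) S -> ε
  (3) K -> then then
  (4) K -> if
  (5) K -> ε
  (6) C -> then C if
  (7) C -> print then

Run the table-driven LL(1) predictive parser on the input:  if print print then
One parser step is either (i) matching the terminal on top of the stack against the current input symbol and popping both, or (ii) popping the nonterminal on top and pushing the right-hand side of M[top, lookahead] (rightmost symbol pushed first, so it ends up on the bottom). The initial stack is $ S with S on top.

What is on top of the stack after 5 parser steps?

     Stack         Input                  Action
  1  $ S           if print print then $  expand S -> K print C
  2  $ C print K   if print print then $  expand K -> if
  3  $ C print if  if print print then $  match if
  4  $ C print     print print then $     match print
  5  $ C           print then $           expand C -> print then
Stack after step 5: $ then print (top = print).

print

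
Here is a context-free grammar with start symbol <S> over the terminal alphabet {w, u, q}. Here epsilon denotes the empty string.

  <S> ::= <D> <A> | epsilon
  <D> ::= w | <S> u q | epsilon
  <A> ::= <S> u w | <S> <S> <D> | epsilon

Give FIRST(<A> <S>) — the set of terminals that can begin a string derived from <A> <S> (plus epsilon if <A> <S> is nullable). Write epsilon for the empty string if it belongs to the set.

FIRST(<S>) = {epsilon, u, w}  (via <D> <A>)
FIRST(<D>) = {epsilon, u, w}  (via <S> u q)
FIRST(<A>) = {epsilon, u, w}  (via <S> u w, <S> <S> <D>)
FIRST(<A> <S>): take FIRST of each symbol in turn, carrying on past any symbol whose FIRST contains epsilon; result {epsilon, u, w}.

{epsilon, u, w}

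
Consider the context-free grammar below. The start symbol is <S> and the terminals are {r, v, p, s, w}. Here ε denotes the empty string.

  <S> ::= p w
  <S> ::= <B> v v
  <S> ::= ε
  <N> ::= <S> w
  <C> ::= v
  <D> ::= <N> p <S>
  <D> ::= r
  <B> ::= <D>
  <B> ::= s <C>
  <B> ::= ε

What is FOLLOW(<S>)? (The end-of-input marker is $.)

{$, v, w}

FIRST(<C>) = {v}
FIRST(<S>) = {ε, p, r, s, v, w}  (via <B> v v)
FIRST(<N>) = {p, r, s, v, w}  (via <S> w)
FIRST(<D>) = {p, r, s, v, w}  (via <N> p <S>)
FIRST(<B>) = {ε, p, r, s, v, w}  (via <D>)
FOLLOW(<S>) includes $ since <S> is the start symbol.
FOLLOW(<N>): in <D>::=<N> p <S>, <N> is followed by p <S> with FIRST {p}. Thus FOLLOW(<N>) = {p}.
FOLLOW(<B>): in <S>::=<B> v v, <B> is followed by v v with FIRST {v}. Thus FOLLOW(<B>) = {v}.
FOLLOW(<C>): in <B>::=s <C>, the suffix after <C> is empty, so FOLLOW(<C>) ⊇ FOLLOW(<B>) = {v}. Thus FOLLOW(<C>) = {v}.
FOLLOW(<D>): in <B>::=<D>, the suffix after <D> is empty, so FOLLOW(<D>) ⊇ FOLLOW(<B>) = {v}. Thus FOLLOW(<D>) = {v}.
FOLLOW(<S>): in <N>::=<S> w, <S> is followed by w with FIRST {w}; in <D>::=<N> p <S>, the suffix after <S> is empty, so FOLLOW(<S>) ⊇ FOLLOW(<D>) = {v}. Thus FOLLOW(<S>) = {$, v, w}.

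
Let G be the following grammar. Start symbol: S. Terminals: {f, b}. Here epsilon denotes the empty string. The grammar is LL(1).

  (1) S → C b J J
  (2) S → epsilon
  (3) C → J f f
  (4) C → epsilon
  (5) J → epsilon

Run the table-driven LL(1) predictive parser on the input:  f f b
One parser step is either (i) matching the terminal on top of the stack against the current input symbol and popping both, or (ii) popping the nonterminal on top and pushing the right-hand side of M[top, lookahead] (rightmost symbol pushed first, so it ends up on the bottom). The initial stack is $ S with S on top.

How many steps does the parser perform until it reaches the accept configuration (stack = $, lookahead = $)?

8

step 1: stack=$ S  input=f f b $  — expand S → C b J J
step 2: stack=$ J J b C  input=f f b $  — expand C → J f f
step 3: stack=$ J J b f f J  input=f f b $  — expand J → epsilon
step 4: stack=$ J J b f f  input=f f b $  — match f
step 5: stack=$ J J b f  input=f b $  — match f
step 6: stack=$ J J b  input=b $  — match b
step 7: stack=$ J J  input=$  — expand J → epsilon
step 8: stack=$ J  input=$  — expand J → epsilon
Accept reached after 8 steps.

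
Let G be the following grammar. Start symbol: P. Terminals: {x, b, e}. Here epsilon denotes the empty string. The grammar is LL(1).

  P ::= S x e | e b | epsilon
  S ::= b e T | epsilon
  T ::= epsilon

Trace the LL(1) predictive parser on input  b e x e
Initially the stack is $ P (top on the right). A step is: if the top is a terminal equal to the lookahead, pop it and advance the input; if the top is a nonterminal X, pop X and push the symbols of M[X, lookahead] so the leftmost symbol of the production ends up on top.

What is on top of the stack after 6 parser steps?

     Stack        Input      Action
  1  $ P          b e x e $  expand P ::= S x e
  2  $ e x S      b e x e $  expand S ::= b e T
  3  $ e x T e b  b e x e $  match b
  4  $ e x T e    e x e $    match e
  5  $ e x T      x e $      expand T ::= epsilon
  6  $ e x        x e $      match x
Stack after step 6: $ e (top = e).

e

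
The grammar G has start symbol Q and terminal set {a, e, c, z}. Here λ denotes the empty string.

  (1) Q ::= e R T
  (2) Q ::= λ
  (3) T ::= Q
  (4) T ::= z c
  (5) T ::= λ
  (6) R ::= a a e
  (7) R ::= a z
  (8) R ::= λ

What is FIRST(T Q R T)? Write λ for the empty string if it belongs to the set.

FIRST(Q): from Q::=e R T we get {e}; from Q::=λ we get {λ}. So FIRST(Q) = {λ, e}.
FIRST(R): from R::=a a e we get {a}; from R::=a z we get {a}; from R::=λ we get {λ}. So FIRST(R) = {λ, a}.
FIRST(T): from T::=Q we get {λ, e}; from T::=z c we get {z}; from T::=λ we get {λ}. So FIRST(T) = {λ, e, z}.
FIRST(T Q R T): take FIRST of each symbol in turn, carrying on past any symbol whose FIRST contains λ; result {λ, a, e, z}.

{λ, a, e, z}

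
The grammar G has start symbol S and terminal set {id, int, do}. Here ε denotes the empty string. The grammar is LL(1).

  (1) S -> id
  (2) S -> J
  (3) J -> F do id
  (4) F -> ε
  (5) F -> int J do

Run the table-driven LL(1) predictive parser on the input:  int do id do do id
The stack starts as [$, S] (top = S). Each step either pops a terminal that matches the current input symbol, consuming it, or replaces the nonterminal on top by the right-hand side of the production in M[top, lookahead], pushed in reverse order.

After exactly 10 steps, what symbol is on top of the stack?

id

step 1: stack=$ S  input=int do id do do id $  — expand S -> J
step 2: stack=$ J  input=int do id do do id $  — expand J -> F do id
step 3: stack=$ id do F  input=int do id do do id $  — expand F -> int J do
step 4: stack=$ id do do J int  input=int do id do do id $  — match int
step 5: stack=$ id do do J  input=do id do do id $  — expand J -> F do id
step 6: stack=$ id do do id do F  input=do id do do id $  — expand F -> ε
step 7: stack=$ id do do id do  input=do id do do id $  — match do
step 8: stack=$ id do do id  input=id do do id $  — match id
step 9: stack=$ id do do  input=do do id $  — match do
step 10: stack=$ id do  input=do id $  — match do
Stack after step 10: $ id (top = id).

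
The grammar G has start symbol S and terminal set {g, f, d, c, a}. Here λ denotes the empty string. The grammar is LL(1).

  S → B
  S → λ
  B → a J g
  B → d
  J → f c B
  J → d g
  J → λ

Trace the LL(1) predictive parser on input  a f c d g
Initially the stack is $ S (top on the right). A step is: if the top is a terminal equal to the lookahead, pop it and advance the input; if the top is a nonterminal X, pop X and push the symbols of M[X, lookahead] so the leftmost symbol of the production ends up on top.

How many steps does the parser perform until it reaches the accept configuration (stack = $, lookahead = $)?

9

     Stack      Input        Action
  1  $ S        a f c d g $  expand S → B
  2  $ B        a f c d g $  expand B → a J g
  3  $ g J a    a f c d g $  match a
  4  $ g J      f c d g $    expand J → f c B
  5  $ g B c f  f c d g $    match f
  6  $ g B c    c d g $      match c
  7  $ g B      d g $        expand B → d
  8  $ g d      d g $        match d
  9  $ g        g $          match g
Accept reached after 9 steps.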